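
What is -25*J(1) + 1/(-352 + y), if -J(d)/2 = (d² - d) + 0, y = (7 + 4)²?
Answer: -1/231 ≈ -0.0043290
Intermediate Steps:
y = 121 (y = 11² = 121)
J(d) = -2*d² + 2*d (J(d) = -2*((d² - d) + 0) = -2*(d² - d) = -2*d² + 2*d)
-25*J(1) + 1/(-352 + y) = -50*(1 - 1*1) + 1/(-352 + 121) = -50*(1 - 1) + 1/(-231) = -50*0 - 1/231 = -25*0 - 1/231 = 0 - 1/231 = -1/231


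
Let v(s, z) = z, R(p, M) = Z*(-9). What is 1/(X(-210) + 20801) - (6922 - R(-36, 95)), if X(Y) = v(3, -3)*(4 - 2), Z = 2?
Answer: -144317299/20795 ≈ -6940.0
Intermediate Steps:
R(p, M) = -18 (R(p, M) = 2*(-9) = -18)
X(Y) = -6 (X(Y) = -3*(4 - 2) = -3*2 = -6)
1/(X(-210) + 20801) - (6922 - R(-36, 95)) = 1/(-6 + 20801) - (6922 - 1*(-18)) = 1/20795 - (6922 + 18) = 1/20795 - 1*6940 = 1/20795 - 6940 = -144317299/20795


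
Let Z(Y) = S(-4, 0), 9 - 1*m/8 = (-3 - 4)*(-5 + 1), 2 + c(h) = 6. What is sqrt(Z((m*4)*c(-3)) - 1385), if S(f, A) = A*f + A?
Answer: I*sqrt(1385) ≈ 37.216*I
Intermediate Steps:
c(h) = 4 (c(h) = -2 + 6 = 4)
m = -152 (m = 72 - 8*(-3 - 4)*(-5 + 1) = 72 - (-56)*(-4) = 72 - 8*28 = 72 - 224 = -152)
S(f, A) = A + A*f
Z(Y) = 0 (Z(Y) = 0*(1 - 4) = 0*(-3) = 0)
sqrt(Z((m*4)*c(-3)) - 1385) = sqrt(0 - 1385) = sqrt(-1385) = I*sqrt(1385)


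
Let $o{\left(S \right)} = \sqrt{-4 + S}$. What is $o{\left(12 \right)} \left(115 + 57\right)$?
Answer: $344 \sqrt{2} \approx 486.49$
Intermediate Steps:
$o{\left(12 \right)} \left(115 + 57\right) = \sqrt{-4 + 12} \left(115 + 57\right) = \sqrt{8} \cdot 172 = 2 \sqrt{2} \cdot 172 = 344 \sqrt{2}$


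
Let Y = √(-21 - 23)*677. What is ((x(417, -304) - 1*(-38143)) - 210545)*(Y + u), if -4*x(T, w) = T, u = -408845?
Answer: 282113271125/4 - 467146925*I*√11/2 ≈ 7.0528e+10 - 7.7468e+8*I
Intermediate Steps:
x(T, w) = -T/4
Y = 1354*I*√11 (Y = √(-44)*677 = (2*I*√11)*677 = 1354*I*√11 ≈ 4490.7*I)
((x(417, -304) - 1*(-38143)) - 210545)*(Y + u) = ((-¼*417 - 1*(-38143)) - 210545)*(1354*I*√11 - 408845) = ((-417/4 + 38143) - 210545)*(-408845 + 1354*I*√11) = (152155/4 - 210545)*(-408845 + 1354*I*√11) = -690025*(-408845 + 1354*I*√11)/4 = 282113271125/4 - 467146925*I*√11/2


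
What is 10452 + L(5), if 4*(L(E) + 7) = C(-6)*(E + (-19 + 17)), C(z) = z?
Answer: 20881/2 ≈ 10441.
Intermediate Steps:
L(E) = -4 - 3*E/2 (L(E) = -7 + (-6*(E + (-19 + 17)))/4 = -7 + (-6*(E - 2))/4 = -7 + (-6*(-2 + E))/4 = -7 + (12 - 6*E)/4 = -7 + (3 - 3*E/2) = -4 - 3*E/2)
10452 + L(5) = 10452 + (-4 - 3/2*5) = 10452 + (-4 - 15/2) = 10452 - 23/2 = 20881/2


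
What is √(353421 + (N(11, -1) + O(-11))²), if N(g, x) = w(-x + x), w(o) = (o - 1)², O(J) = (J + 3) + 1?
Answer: 3*√39273 ≈ 594.52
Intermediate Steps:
O(J) = 4 + J (O(J) = (3 + J) + 1 = 4 + J)
w(o) = (-1 + o)²
N(g, x) = 1 (N(g, x) = (-1 + (-x + x))² = (-1 + 0)² = (-1)² = 1)
√(353421 + (N(11, -1) + O(-11))²) = √(353421 + (1 + (4 - 11))²) = √(353421 + (1 - 7)²) = √(353421 + (-6)²) = √(353421 + 36) = √353457 = 3*√39273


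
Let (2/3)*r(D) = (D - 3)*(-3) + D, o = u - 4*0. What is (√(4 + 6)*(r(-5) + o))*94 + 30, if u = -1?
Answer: 30 + 2585*√10 ≈ 8204.5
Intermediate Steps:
o = -1 (o = -1 - 4*0 = -1 + 0 = -1)
r(D) = 27/2 - 3*D (r(D) = 3*((D - 3)*(-3) + D)/2 = 3*((-3 + D)*(-3) + D)/2 = 3*((9 - 3*D) + D)/2 = 3*(9 - 2*D)/2 = 27/2 - 3*D)
(√(4 + 6)*(r(-5) + o))*94 + 30 = (√(4 + 6)*((27/2 - 3*(-5)) - 1))*94 + 30 = (√10*((27/2 + 15) - 1))*94 + 30 = (√10*(57/2 - 1))*94 + 30 = (√10*(55/2))*94 + 30 = (55*√10/2)*94 + 30 = 2585*√10 + 30 = 30 + 2585*√10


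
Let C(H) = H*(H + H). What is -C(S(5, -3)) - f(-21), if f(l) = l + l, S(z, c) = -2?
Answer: 34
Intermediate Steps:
f(l) = 2*l
C(H) = 2*H² (C(H) = H*(2*H) = 2*H²)
-C(S(5, -3)) - f(-21) = -2*(-2)² - 2*(-21) = -2*4 - 1*(-42) = -1*8 + 42 = -8 + 42 = 34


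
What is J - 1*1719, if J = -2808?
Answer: -4527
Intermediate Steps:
J - 1*1719 = -2808 - 1*1719 = -2808 - 1719 = -4527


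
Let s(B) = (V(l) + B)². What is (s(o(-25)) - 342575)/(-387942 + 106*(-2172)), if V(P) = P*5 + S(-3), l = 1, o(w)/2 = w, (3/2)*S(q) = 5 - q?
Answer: 1534507/2781783 ≈ 0.55163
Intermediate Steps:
S(q) = 10/3 - 2*q/3 (S(q) = 2*(5 - q)/3 = 10/3 - 2*q/3)
o(w) = 2*w
V(P) = 16/3 + 5*P (V(P) = P*5 + (10/3 - ⅔*(-3)) = 5*P + (10/3 + 2) = 5*P + 16/3 = 16/3 + 5*P)
s(B) = (31/3 + B)² (s(B) = ((16/3 + 5*1) + B)² = ((16/3 + 5) + B)² = (31/3 + B)²)
(s(o(-25)) - 342575)/(-387942 + 106*(-2172)) = ((31 + 3*(2*(-25)))²/9 - 342575)/(-387942 + 106*(-2172)) = ((31 + 3*(-50))²/9 - 342575)/(-387942 - 230232) = ((31 - 150)²/9 - 342575)/(-618174) = ((⅑)*(-119)² - 342575)*(-1/618174) = ((⅑)*14161 - 342575)*(-1/618174) = (14161/9 - 342575)*(-1/618174) = -3069014/9*(-1/618174) = 1534507/2781783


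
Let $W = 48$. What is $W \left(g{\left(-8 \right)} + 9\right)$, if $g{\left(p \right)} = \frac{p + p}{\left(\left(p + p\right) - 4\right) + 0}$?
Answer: $\frac{2352}{5} \approx 470.4$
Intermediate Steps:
$g{\left(p \right)} = \frac{2 p}{-4 + 2 p}$ ($g{\left(p \right)} = \frac{2 p}{\left(2 p - 4\right) + 0} = \frac{2 p}{\left(-4 + 2 p\right) + 0} = \frac{2 p}{-4 + 2 p}$)
$W \left(g{\left(-8 \right)} + 9\right) = 48 \left(- \frac{8}{-2 - 8} + 9\right) = 48 \left(- \frac{8}{-10} + 9\right) = 48 \left(\left(-8\right) \left(- \frac{1}{10}\right) + 9\right) = 48 \left(\frac{4}{5} + 9\right) = 48 \cdot \frac{49}{5} = \frac{2352}{5}$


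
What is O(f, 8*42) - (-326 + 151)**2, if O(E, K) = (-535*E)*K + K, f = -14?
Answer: 2486351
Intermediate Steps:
O(E, K) = K - 535*E*K (O(E, K) = -535*E*K + K = K - 535*E*K)
O(f, 8*42) - (-326 + 151)**2 = (8*42)*(1 - 535*(-14)) - (-326 + 151)**2 = 336*(1 + 7490) - 1*(-175)**2 = 336*7491 - 1*30625 = 2516976 - 30625 = 2486351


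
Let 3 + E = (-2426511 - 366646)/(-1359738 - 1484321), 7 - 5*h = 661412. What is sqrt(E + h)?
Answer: I*sqrt(1069993889433304341)/2844059 ≈ 363.71*I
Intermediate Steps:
h = -132281 (h = 7/5 - 1/5*661412 = 7/5 - 661412/5 = -132281)
E = -5739020/2844059 (E = -3 + (-2426511 - 366646)/(-1359738 - 1484321) = -3 - 2793157/(-2844059) = -3 - 2793157*(-1/2844059) = -3 + 2793157/2844059 = -5739020/2844059 ≈ -2.0179)
sqrt(E + h) = sqrt(-5739020/2844059 - 132281) = sqrt(-376220707599/2844059) = I*sqrt(1069993889433304341)/2844059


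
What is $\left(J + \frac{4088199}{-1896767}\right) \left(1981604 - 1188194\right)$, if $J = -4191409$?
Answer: $- \frac{6307712931230075820}{1896767} \approx -3.3255 \cdot 10^{12}$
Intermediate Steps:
$\left(J + \frac{4088199}{-1896767}\right) \left(1981604 - 1188194\right) = \left(-4191409 + \frac{4088199}{-1896767}\right) \left(1981604 - 1188194\right) = \left(-4191409 + 4088199 \left(- \frac{1}{1896767}\right)\right) 793410 = \left(-4191409 - \frac{4088199}{1896767}\right) 793410 = \left(- \frac{7950130362902}{1896767}\right) 793410 = - \frac{6307712931230075820}{1896767}$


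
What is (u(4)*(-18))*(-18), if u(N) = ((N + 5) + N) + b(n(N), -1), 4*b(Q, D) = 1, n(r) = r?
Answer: 4293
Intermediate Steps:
b(Q, D) = ¼ (b(Q, D) = (¼)*1 = ¼)
u(N) = 21/4 + 2*N (u(N) = ((N + 5) + N) + ¼ = ((5 + N) + N) + ¼ = (5 + 2*N) + ¼ = 21/4 + 2*N)
(u(4)*(-18))*(-18) = ((21/4 + 2*4)*(-18))*(-18) = ((21/4 + 8)*(-18))*(-18) = ((53/4)*(-18))*(-18) = -477/2*(-18) = 4293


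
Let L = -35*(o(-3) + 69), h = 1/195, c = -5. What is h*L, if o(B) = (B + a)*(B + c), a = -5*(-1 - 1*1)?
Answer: -7/3 ≈ -2.3333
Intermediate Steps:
a = 10 (a = -5*(-1 - 1) = -5*(-2) = 10)
o(B) = (-5 + B)*(10 + B) (o(B) = (B + 10)*(B - 5) = (10 + B)*(-5 + B) = (-5 + B)*(10 + B))
h = 1/195 ≈ 0.0051282
L = -455 (L = -35*((-50 + (-3)² + 5*(-3)) + 69) = -35*((-50 + 9 - 15) + 69) = -35*(-56 + 69) = -35*13 = -455)
h*L = (1/195)*(-455) = -7/3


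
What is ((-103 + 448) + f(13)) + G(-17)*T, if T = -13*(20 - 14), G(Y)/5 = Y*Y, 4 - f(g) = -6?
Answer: -112355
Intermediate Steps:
f(g) = 10 (f(g) = 4 - 1*(-6) = 4 + 6 = 10)
G(Y) = 5*Y**2 (G(Y) = 5*(Y*Y) = 5*Y**2)
T = -78 (T = -13*6 = -78)
((-103 + 448) + f(13)) + G(-17)*T = ((-103 + 448) + 10) + (5*(-17)**2)*(-78) = (345 + 10) + (5*289)*(-78) = 355 + 1445*(-78) = 355 - 112710 = -112355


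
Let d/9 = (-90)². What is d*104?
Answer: 7581600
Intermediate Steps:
d = 72900 (d = 9*(-90)² = 9*8100 = 72900)
d*104 = 72900*104 = 7581600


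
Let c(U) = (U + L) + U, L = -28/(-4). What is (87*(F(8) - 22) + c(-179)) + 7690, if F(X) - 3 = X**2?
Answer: 11254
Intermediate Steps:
L = 7 (L = -28*(-1/4) = 7)
c(U) = 7 + 2*U (c(U) = (U + 7) + U = (7 + U) + U = 7 + 2*U)
F(X) = 3 + X**2
(87*(F(8) - 22) + c(-179)) + 7690 = (87*((3 + 8**2) - 22) + (7 + 2*(-179))) + 7690 = (87*((3 + 64) - 22) + (7 - 358)) + 7690 = (87*(67 - 22) - 351) + 7690 = (87*45 - 351) + 7690 = (3915 - 351) + 7690 = 3564 + 7690 = 11254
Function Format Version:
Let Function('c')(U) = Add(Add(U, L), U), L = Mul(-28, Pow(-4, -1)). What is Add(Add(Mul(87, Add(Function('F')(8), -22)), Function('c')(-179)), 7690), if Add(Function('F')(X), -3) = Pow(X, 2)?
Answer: 11254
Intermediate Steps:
L = 7 (L = Mul(-28, Rational(-1, 4)) = 7)
Function('c')(U) = Add(7, Mul(2, U)) (Function('c')(U) = Add(Add(U, 7), U) = Add(Add(7, U), U) = Add(7, Mul(2, U)))
Function('F')(X) = Add(3, Pow(X, 2))
Add(Add(Mul(87, Add(Function('F')(8), -22)), Function('c')(-179)), 7690) = Add(Add(Mul(87, Add(Add(3, Pow(8, 2)), -22)), Add(7, Mul(2, -179))), 7690) = Add(Add(Mul(87, Add(Add(3, 64), -22)), Add(7, -358)), 7690) = Add(Add(Mul(87, Add(67, -22)), -351), 7690) = Add(Add(Mul(87, 45), -351), 7690) = Add(Add(3915, -351), 7690) = Add(3564, 7690) = 11254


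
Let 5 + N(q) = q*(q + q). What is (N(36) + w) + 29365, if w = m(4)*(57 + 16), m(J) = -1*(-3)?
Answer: 32171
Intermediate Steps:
m(J) = 3
w = 219 (w = 3*(57 + 16) = 3*73 = 219)
N(q) = -5 + 2*q² (N(q) = -5 + q*(q + q) = -5 + q*(2*q) = -5 + 2*q²)
(N(36) + w) + 29365 = ((-5 + 2*36²) + 219) + 29365 = ((-5 + 2*1296) + 219) + 29365 = ((-5 + 2592) + 219) + 29365 = (2587 + 219) + 29365 = 2806 + 29365 = 32171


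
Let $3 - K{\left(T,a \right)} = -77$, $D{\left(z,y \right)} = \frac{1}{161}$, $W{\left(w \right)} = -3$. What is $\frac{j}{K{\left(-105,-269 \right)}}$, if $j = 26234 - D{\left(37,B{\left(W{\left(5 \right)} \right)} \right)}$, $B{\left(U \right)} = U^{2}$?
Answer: $\frac{4223673}{12880} \approx 327.92$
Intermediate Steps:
$D{\left(z,y \right)} = \frac{1}{161}$
$K{\left(T,a \right)} = 80$ ($K{\left(T,a \right)} = 3 - -77 = 3 + 77 = 80$)
$j = \frac{4223673}{161}$ ($j = 26234 - \frac{1}{161} = \frac{4223673}{161} \approx 26234.0$)
$\frac{j}{K{\left(-105,-269 \right)}} = \frac{4223673}{161 \cdot 80} = \frac{4223673}{161} \cdot \frac{1}{80} = \frac{4223673}{12880}$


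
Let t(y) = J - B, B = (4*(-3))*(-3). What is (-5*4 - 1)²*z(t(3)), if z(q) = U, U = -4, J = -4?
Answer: -1764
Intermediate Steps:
B = 36 (B = -12*(-3) = 36)
t(y) = -40 (t(y) = -4 - 1*36 = -4 - 36 = -40)
z(q) = -4
(-5*4 - 1)²*z(t(3)) = (-5*4 - 1)²*(-4) = (-20 - 1)²*(-4) = (-21)²*(-4) = 441*(-4) = -1764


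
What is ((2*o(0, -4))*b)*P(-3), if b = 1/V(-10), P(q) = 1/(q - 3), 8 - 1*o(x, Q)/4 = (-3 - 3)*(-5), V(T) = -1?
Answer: -88/3 ≈ -29.333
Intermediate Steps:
o(x, Q) = -88 (o(x, Q) = 32 - 4*(-3 - 3)*(-5) = 32 - (-24)*(-5) = 32 - 4*30 = 32 - 120 = -88)
P(q) = 1/(-3 + q)
b = -1 (b = 1/(-1) = -1)
((2*o(0, -4))*b)*P(-3) = ((2*(-88))*(-1))/(-3 - 3) = -176*(-1)/(-6) = 176*(-⅙) = -88/3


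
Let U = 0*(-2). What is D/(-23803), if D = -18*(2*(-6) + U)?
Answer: -216/23803 ≈ -0.0090745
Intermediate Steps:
U = 0
D = 216 (D = -18*(2*(-6) + 0) = -18*(-12 + 0) = -18*(-12) = 216)
D/(-23803) = 216/(-23803) = 216*(-1/23803) = -216/23803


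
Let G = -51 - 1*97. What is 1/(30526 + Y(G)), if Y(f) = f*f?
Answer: 1/52430 ≈ 1.9073e-5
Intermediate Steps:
G = -148 (G = -51 - 97 = -148)
Y(f) = f²
1/(30526 + Y(G)) = 1/(30526 + (-148)²) = 1/(30526 + 21904) = 1/52430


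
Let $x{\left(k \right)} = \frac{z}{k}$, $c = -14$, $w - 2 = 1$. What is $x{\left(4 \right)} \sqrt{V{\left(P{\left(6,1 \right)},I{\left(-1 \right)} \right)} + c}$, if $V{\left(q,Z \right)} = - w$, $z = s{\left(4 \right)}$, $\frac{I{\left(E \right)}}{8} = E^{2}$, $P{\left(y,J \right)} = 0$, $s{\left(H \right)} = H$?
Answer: $i \sqrt{17} \approx 4.1231 i$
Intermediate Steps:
$w = 3$ ($w = 2 + 1 = 3$)
$I{\left(E \right)} = 8 E^{2}$
$z = 4$
$x{\left(k \right)} = \frac{4}{k}$
$V{\left(q,Z \right)} = -3$ ($V{\left(q,Z \right)} = \left(-1\right) 3 = -3$)
$x{\left(4 \right)} \sqrt{V{\left(P{\left(6,1 \right)},I{\left(-1 \right)} \right)} + c} = \frac{4}{4} \sqrt{-3 - 14} = 4 \cdot \frac{1}{4} \sqrt{-17} = 1 i \sqrt{17} = i \sqrt{17}$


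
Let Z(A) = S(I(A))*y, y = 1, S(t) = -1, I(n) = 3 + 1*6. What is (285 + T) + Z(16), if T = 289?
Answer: 573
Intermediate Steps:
I(n) = 9 (I(n) = 3 + 6 = 9)
Z(A) = -1 (Z(A) = -1*1 = -1)
(285 + T) + Z(16) = (285 + 289) - 1 = 574 - 1 = 573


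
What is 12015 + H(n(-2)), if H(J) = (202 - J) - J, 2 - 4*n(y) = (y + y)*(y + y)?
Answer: 12224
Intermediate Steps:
n(y) = ½ - y² (n(y) = ½ - (y + y)*(y + y)/4 = ½ - 2*y*2*y/4 = ½ - y²)
H(J) = 202 - 2*J
12015 + H(n(-2)) = 12015 + (202 - 2*(½ - 1*(-2)²)) = 12015 + (202 - 2*(½ - 1*4)) = 12015 + (202 - 2*(½ - 4)) = 12015 + (202 - 2*(-7/2)) = 12015 + (202 + 7) = 12015 + 209 = 12224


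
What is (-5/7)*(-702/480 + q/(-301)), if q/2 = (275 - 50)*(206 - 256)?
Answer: -1764783/33712 ≈ -52.349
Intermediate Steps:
q = -22500 (q = 2*((275 - 50)*(206 - 256)) = 2*(225*(-50)) = 2*(-11250) = -22500)
(-5/7)*(-702/480 + q/(-301)) = (-5/7)*(-702/480 - 22500/(-301)) = (-5*1/7)*(-702*1/480 - 22500*(-1/301)) = -5*(-117/80 + 22500/301)/7 = -5/7*1764783/24080 = -1764783/33712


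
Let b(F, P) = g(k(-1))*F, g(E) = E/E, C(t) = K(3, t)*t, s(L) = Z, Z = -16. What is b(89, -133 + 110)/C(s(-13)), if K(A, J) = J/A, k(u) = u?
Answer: 267/256 ≈ 1.0430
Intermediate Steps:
s(L) = -16
C(t) = t²/3 (C(t) = (t/3)*t = t²/3)
g(E) = 1
b(F, P) = F (b(F, P) = 1*F = F)
b(89, -133 + 110)/C(s(-13)) = 89/(((⅓)*(-16)²)) = 89/(((⅓)*256)) = 89/(256/3) = 89*(3/256) = 267/256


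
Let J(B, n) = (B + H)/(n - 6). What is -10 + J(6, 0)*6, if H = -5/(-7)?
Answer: -117/7 ≈ -16.714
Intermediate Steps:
H = 5/7 (H = -5*(-⅐) = 5/7 ≈ 0.71429)
J(B, n) = (5/7 + B)/(-6 + n) (J(B, n) = (B + 5/7)/(n - 6) = (5/7 + B)/(-6 + n))
-10 + J(6, 0)*6 = -10 + ((5/7 + 6)/(-6 + 0))*6 = -10 + ((47/7)/(-6))*6 = -10 - ⅙*47/7*6 = -10 - 47/42*6 = -10 - 47/7 = -117/7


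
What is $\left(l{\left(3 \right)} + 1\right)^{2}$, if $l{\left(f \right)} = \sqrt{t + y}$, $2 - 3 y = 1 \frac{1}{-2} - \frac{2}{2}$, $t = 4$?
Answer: $\frac{\left(6 + \sqrt{186}\right)^{2}}{36} \approx 10.713$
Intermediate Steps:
$y = \frac{7}{6}$ ($y = \frac{2}{3} - \frac{1 \frac{1}{-2} - \frac{2}{2}}{3} = \frac{2}{3} - \frac{1 \left(- \frac{1}{2}\right) - 1}{3} = \frac{2}{3} - \frac{- \frac{1}{2} - 1}{3} = \frac{2}{3} - - \frac{1}{2} = \frac{2}{3} + \frac{1}{2} = \frac{7}{6} \approx 1.1667$)
$l{\left(f \right)} = \frac{\sqrt{186}}{6}$ ($l{\left(f \right)} = \sqrt{4 + \frac{7}{6}} = \sqrt{\frac{31}{6}} = \frac{\sqrt{186}}{6}$)
$\left(l{\left(3 \right)} + 1\right)^{2} = \left(\frac{\sqrt{186}}{6} + 1\right)^{2} = \left(1 + \frac{\sqrt{186}}{6}\right)^{2}$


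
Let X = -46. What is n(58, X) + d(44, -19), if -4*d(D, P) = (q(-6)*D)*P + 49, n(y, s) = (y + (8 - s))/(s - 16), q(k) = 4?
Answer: 101921/124 ≈ 821.94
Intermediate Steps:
n(y, s) = (8 + y - s)/(-16 + s)
d(D, P) = -49/4 - D*P (d(D, P) = -((4*D)*P + 49)/4 = -(4*D*P + 49)/4 = -(49 + 4*D*P)/4 = -49/4 - D*P)
n(58, X) + d(44, -19) = (8 + 58 - 1*(-46))/(-16 - 46) + (-49/4 - 1*44*(-19)) = (8 + 58 + 46)/(-62) + (-49/4 + 836) = -1/62*112 + 3295/4 = -56/31 + 3295/4 = 101921/124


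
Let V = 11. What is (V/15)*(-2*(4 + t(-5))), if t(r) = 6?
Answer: -44/3 ≈ -14.667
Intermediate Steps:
(V/15)*(-2*(4 + t(-5))) = (11/15)*(-2*(4 + 6)) = (11*(1/15))*(-2*10) = (11/15)*(-20) = -44/3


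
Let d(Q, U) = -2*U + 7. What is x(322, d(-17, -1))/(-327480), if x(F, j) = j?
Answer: -3/109160 ≈ -2.7483e-5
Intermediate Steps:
d(Q, U) = 7 - 2*U
x(322, d(-17, -1))/(-327480) = (7 - 2*(-1))/(-327480) = (7 + 2)*(-1/327480) = 9*(-1/327480) = -3/109160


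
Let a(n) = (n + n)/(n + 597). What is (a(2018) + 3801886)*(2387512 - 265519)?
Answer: 21096718441420518/2615 ≈ 8.0676e+12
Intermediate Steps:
a(n) = 2*n/(597 + n) (a(n) = (2*n)/(597 + n) = 2*n/(597 + n))
(a(2018) + 3801886)*(2387512 - 265519) = (2*2018/(597 + 2018) + 3801886)*(2387512 - 265519) = (2*2018/2615 + 3801886)*2121993 = (2*2018*(1/2615) + 3801886)*2121993 = (4036/2615 + 3801886)*2121993 = (9941935926/2615)*2121993 = 21096718441420518/2615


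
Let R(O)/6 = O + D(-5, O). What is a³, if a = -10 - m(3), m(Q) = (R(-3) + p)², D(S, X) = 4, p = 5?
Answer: -2248091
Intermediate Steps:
R(O) = 24 + 6*O (R(O) = 6*(O + 4) = 6*(4 + O) = 24 + 6*O)
m(Q) = 121 (m(Q) = ((24 + 6*(-3)) + 5)² = ((24 - 18) + 5)² = (6 + 5)² = 11² = 121)
a = -131 (a = -10 - 1*121 = -10 - 121 = -131)
a³ = (-131)³ = -2248091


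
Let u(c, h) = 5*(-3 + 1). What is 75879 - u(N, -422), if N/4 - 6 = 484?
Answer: 75889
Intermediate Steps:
N = 1960 (N = 24 + 4*484 = 24 + 1936 = 1960)
u(c, h) = -10 (u(c, h) = 5*(-2) = -10)
75879 - u(N, -422) = 75879 - 1*(-10) = 75879 + 10 = 75889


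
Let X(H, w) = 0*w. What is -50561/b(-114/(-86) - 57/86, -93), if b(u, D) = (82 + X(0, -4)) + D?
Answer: 50561/11 ≈ 4596.5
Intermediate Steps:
X(H, w) = 0
b(u, D) = 82 + D (b(u, D) = (82 + 0) + D = 82 + D)
-50561/b(-114/(-86) - 57/86, -93) = -50561/(82 - 93) = -50561/(-11) = -50561*(-1/11) = 50561/11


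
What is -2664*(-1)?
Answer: 2664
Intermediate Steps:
-2664*(-1) = -296*(-9) = 2664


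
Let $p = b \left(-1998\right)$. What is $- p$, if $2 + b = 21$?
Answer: $37962$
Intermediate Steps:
$b = 19$ ($b = -2 + 21 = 19$)
$p = -37962$ ($p = 19 \left(-1998\right) = -37962$)
$- p = \left(-1\right) \left(-37962\right) = 37962$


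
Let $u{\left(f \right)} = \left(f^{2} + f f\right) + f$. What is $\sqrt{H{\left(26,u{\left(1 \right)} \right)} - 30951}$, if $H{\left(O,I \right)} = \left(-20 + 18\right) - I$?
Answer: $2 i \sqrt{7739} \approx 175.94 i$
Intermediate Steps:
$u{\left(f \right)} = f + 2 f^{2}$ ($u{\left(f \right)} = \left(f^{2} + f^{2}\right) + f = 2 f^{2} + f = f + 2 f^{2}$)
$H{\left(O,I \right)} = -2 - I$
$\sqrt{H{\left(26,u{\left(1 \right)} \right)} - 30951} = \sqrt{\left(-2 - 1 \left(1 + 2 \cdot 1\right)\right) - 30951} = \sqrt{\left(-2 - 1 \left(1 + 2\right)\right) - 30951} = \sqrt{\left(-2 - 1 \cdot 3\right) - 30951} = \sqrt{\left(-2 - 3\right) - 30951} = \sqrt{-5 - 30951} = \sqrt{-30956} = 2 i \sqrt{7739}$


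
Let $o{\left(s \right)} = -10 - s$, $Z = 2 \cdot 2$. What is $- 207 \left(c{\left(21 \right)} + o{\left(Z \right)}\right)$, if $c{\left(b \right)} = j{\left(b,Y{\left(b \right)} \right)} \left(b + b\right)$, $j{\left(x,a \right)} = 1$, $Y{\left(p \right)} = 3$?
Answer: $-5796$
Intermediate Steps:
$Z = 4$
$c{\left(b \right)} = 2 b$ ($c{\left(b \right)} = 1 \left(b + b\right) = 1 \cdot 2 b = 2 b$)
$- 207 \left(c{\left(21 \right)} + o{\left(Z \right)}\right) = - 207 \left(2 \cdot 21 - 14\right) = - 207 \left(42 - 14\right) = \left(-207\right) 28 = -5796$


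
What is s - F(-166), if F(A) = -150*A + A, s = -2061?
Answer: -26795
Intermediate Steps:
F(A) = -149*A
s - F(-166) = -2061 - (-149)*(-166) = -2061 - 1*24734 = -2061 - 24734 = -26795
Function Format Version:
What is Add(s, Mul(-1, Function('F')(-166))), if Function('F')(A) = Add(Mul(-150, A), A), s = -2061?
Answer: -26795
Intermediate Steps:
Function('F')(A) = Mul(-149, A)
Add(s, Mul(-1, Function('F')(-166))) = Add(-2061, Mul(-1, Mul(-149, -166))) = Add(-2061, Mul(-1, 24734)) = Add(-2061, -24734) = -26795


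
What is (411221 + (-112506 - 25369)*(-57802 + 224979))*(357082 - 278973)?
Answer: -1800343530836286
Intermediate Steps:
(411221 + (-112506 - 25369)*(-57802 + 224979))*(357082 - 278973) = (411221 - 137875*167177)*78109 = (411221 - 23049528875)*78109 = -23049117654*78109 = -1800343530836286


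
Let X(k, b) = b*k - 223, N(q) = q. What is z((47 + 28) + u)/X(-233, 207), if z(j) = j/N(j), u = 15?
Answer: -1/48454 ≈ -2.0638e-5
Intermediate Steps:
X(k, b) = -223 + b*k
z(j) = 1 (z(j) = j/j = 1)
z((47 + 28) + u)/X(-233, 207) = 1/(-223 + 207*(-233)) = 1/(-223 - 48231) = 1/(-48454) = 1*(-1/48454) = -1/48454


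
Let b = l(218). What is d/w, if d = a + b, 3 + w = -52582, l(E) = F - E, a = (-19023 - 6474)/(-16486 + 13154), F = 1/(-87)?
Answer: 12195961/3048710028 ≈ 0.0040004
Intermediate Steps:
F = -1/87 ≈ -0.011494
a = 25497/3332 (a = -25497/(-3332) = -25497*(-1/3332) = 25497/3332 ≈ 7.6522)
l(E) = -1/87 - E
b = -18967/87 (b = -1/87 - 1*218 = -1/87 - 218 = -18967/87 ≈ -218.01)
w = -52585 (w = -3 - 52582 = -52585)
d = -60979805/289884 (d = 25497/3332 - 18967/87 = -60979805/289884 ≈ -210.36)
d/w = -60979805/289884/(-52585) = -60979805/289884*(-1/52585) = 12195961/3048710028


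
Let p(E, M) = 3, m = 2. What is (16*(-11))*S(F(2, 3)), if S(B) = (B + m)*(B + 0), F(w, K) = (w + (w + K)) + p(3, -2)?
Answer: -21120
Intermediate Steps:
F(w, K) = 3 + K + 2*w (F(w, K) = (w + (w + K)) + 3 = (w + (K + w)) + 3 = (K + 2*w) + 3 = 3 + K + 2*w)
S(B) = B*(2 + B) (S(B) = (B + 2)*(B + 0) = (2 + B)*B = B*(2 + B))
(16*(-11))*S(F(2, 3)) = (16*(-11))*((3 + 3 + 2*2)*(2 + (3 + 3 + 2*2))) = -176*(3 + 3 + 4)*(2 + (3 + 3 + 4)) = -1760*(2 + 10) = -1760*12 = -176*120 = -21120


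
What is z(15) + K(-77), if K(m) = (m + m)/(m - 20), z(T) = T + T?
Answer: 3064/97 ≈ 31.588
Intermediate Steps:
z(T) = 2*T
K(m) = 2*m/(-20 + m) (K(m) = (2*m)/(-20 + m) = 2*m/(-20 + m))
z(15) + K(-77) = 2*15 + 2*(-77)/(-20 - 77) = 30 + 2*(-77)/(-97) = 30 + 2*(-77)*(-1/97) = 30 + 154/97 = 3064/97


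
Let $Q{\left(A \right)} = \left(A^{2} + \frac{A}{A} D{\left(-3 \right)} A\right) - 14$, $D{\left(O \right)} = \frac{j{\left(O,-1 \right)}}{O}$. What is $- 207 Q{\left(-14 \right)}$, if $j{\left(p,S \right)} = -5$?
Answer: $-32844$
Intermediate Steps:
$D{\left(O \right)} = - \frac{5}{O}$
$Q{\left(A \right)} = -14 + A^{2} + \frac{5 A}{3}$ ($Q{\left(A \right)} = \left(A^{2} + \frac{A}{A} \left(- \frac{5}{-3}\right) A\right) - 14 = \left(A^{2} + 1 \left(\left(-5\right) \left(- \frac{1}{3}\right)\right) A\right) - 14 = \left(A^{2} + 1 \cdot \frac{5}{3} A\right) - 14 = \left(A^{2} + \frac{5 A}{3}\right) - 14 = -14 + A^{2} + \frac{5 A}{3}$)
$- 207 Q{\left(-14 \right)} = - 207 \left(-14 + \left(-14\right)^{2} + \frac{5}{3} \left(-14\right)\right) = - 207 \left(-14 + 196 - \frac{70}{3}\right) = \left(-207\right) \frac{476}{3} = -32844$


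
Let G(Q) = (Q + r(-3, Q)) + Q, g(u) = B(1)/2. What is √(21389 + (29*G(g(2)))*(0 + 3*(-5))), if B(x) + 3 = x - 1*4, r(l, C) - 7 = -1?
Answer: √21389 ≈ 146.25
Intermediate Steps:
r(l, C) = 6 (r(l, C) = 7 - 1 = 6)
B(x) = -7 + x (B(x) = -3 + (x - 1*4) = -3 + (x - 4) = -3 + (-4 + x) = -7 + x)
g(u) = -3 (g(u) = (-7 + 1)/2 = -6*½ = -3)
G(Q) = 6 + 2*Q (G(Q) = (Q + 6) + Q = (6 + Q) + Q = 6 + 2*Q)
√(21389 + (29*G(g(2)))*(0 + 3*(-5))) = √(21389 + (29*(6 + 2*(-3)))*(0 + 3*(-5))) = √(21389 + (29*(6 - 6))*(0 - 15)) = √(21389 + (29*0)*(-15)) = √(21389 + 0*(-15)) = √(21389 + 0) = √21389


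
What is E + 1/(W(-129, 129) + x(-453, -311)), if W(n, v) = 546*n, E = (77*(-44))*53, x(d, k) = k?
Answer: -12703255181/70745 ≈ -1.7956e+5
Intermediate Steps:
E = -179564 (E = -3388*53 = -179564)
E + 1/(W(-129, 129) + x(-453, -311)) = -179564 + 1/(546*(-129) - 311) = -179564 + 1/(-70434 - 311) = -179564 + 1/(-70745) = -179564 - 1/70745 = -12703255181/70745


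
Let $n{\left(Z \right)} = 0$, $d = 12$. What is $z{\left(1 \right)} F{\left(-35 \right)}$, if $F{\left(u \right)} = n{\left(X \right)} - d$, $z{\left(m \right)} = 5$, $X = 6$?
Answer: $-60$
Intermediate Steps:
$F{\left(u \right)} = -12$ ($F{\left(u \right)} = 0 - 12 = -12$)
$z{\left(1 \right)} F{\left(-35 \right)} = 5 \left(-12\right) = -60$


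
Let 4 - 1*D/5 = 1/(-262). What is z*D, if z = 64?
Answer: 167840/131 ≈ 1281.2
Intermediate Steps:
D = 5245/262 (D = 20 - 5/(-262) = 20 - 5*(-1/262) = 20 + 5/262 = 5245/262 ≈ 20.019)
z*D = 64*(5245/262) = 167840/131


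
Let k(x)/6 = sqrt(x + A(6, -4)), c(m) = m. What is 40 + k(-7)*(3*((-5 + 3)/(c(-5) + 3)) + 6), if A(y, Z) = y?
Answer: 40 + 54*I ≈ 40.0 + 54.0*I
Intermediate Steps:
k(x) = 6*sqrt(6 + x) (k(x) = 6*sqrt(x + 6) = 6*sqrt(6 + x))
40 + k(-7)*(3*((-5 + 3)/(c(-5) + 3)) + 6) = 40 + (6*sqrt(6 - 7))*(3*((-5 + 3)/(-5 + 3)) + 6) = 40 + (6*sqrt(-1))*(3*(-2/(-2)) + 6) = 40 + (6*I)*(3*(-2*(-1/2)) + 6) = 40 + (6*I)*(3*1 + 6) = 40 + (6*I)*(3 + 6) = 40 + (6*I)*9 = 40 + 54*I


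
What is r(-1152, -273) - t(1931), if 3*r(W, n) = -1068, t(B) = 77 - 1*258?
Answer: -175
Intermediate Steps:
t(B) = -181 (t(B) = 77 - 258 = -181)
r(W, n) = -356 (r(W, n) = (1/3)*(-1068) = -356)
r(-1152, -273) - t(1931) = -356 - 1*(-181) = -356 + 181 = -175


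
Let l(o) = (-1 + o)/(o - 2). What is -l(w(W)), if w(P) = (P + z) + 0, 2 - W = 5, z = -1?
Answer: -5/6 ≈ -0.83333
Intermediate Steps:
W = -3 (W = 2 - 1*5 = 2 - 5 = -3)
w(P) = -1 + P (w(P) = (P - 1) + 0 = (-1 + P) + 0 = -1 + P)
l(o) = (-1 + o)/(-2 + o)
-l(w(W)) = -(-1 + (-1 - 3))/(-2 + (-1 - 3)) = -(-1 - 4)/(-2 - 4) = -(-5)/(-6) = -(-1)*(-5)/6 = -1*5/6 = -5/6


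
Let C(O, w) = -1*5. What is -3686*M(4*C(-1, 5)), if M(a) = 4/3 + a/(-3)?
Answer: -29488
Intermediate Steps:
C(O, w) = -5
M(a) = 4/3 - a/3 (M(a) = 4*(1/3) + a*(-1/3) = 4/3 - a/3)
-3686*M(4*C(-1, 5)) = -3686*(4/3 - 4*(-5)/3) = -3686*(4/3 - 1/3*(-20)) = -3686*(4/3 + 20/3) = -3686*8 = -29488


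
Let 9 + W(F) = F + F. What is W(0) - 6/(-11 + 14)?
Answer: -11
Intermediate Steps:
W(F) = -9 + 2*F (W(F) = -9 + (F + F) = -9 + 2*F)
W(0) - 6/(-11 + 14) = (-9 + 2*0) - 6/(-11 + 14) = (-9 + 0) - 6/3 = -9 + (⅓)*(-6) = -9 - 2 = -11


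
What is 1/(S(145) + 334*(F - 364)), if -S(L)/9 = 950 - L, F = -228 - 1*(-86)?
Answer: -1/176249 ≈ -5.6738e-6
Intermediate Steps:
F = -142 (F = -228 + 86 = -142)
S(L) = -8550 + 9*L (S(L) = -9*(950 - L) = -8550 + 9*L)
1/(S(145) + 334*(F - 364)) = 1/((-8550 + 9*145) + 334*(-142 - 364)) = 1/((-8550 + 1305) + 334*(-506)) = 1/(-7245 - 169004) = 1/(-176249) = -1/176249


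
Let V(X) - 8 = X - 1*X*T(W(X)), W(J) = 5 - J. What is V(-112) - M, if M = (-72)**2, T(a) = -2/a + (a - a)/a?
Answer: -618920/117 ≈ -5289.9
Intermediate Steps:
T(a) = -2/a (T(a) = -2/a + 0/a = -2/a + 0 = -2/a)
V(X) = 8 + X + 2*X/(5 - X) (V(X) = 8 + (X - 1*X*(-2/(5 - X))) = 8 + (X - X*(-2/(5 - X))) = 8 + (X - (-2)*X/(5 - X)) = 8 + (X + 2*X/(5 - X)) = 8 + X + 2*X/(5 - X))
M = 5184
V(-112) - M = (-40 - 112 + (-112)**2)/(-5 - 112) - 1*5184 = (-40 - 112 + 12544)/(-117) - 5184 = -1/117*12392 - 5184 = -12392/117 - 5184 = -618920/117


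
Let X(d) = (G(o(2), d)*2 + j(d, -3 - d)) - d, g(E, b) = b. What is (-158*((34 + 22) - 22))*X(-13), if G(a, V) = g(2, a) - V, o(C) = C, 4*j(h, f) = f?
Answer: -244426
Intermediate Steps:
j(h, f) = f/4
G(a, V) = a - V
X(d) = 13/4 - 13*d/4 (X(d) = ((2 - d)*2 + (-3 - d)/4) - d = ((4 - 2*d) + (-3/4 - d/4)) - d = (13/4 - 9*d/4) - d = 13/4 - 13*d/4)
(-158*((34 + 22) - 22))*X(-13) = (-158*((34 + 22) - 22))*(13/4 - 13/4*(-13)) = (-158*(56 - 22))*(13/4 + 169/4) = -158*34*(91/2) = -5372*91/2 = -244426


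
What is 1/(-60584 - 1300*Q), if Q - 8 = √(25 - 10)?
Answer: -8873/626672282 + 325*√15/1253344564 ≈ -1.3155e-5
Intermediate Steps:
Q = 8 + √15 (Q = 8 + √(25 - 10) = 8 + √15 ≈ 11.873)
1/(-60584 - 1300*Q) = 1/(-60584 - 1300*(8 + √15)) = 1/(-60584 + (-10400 - 1300*√15)) = 1/(-70984 - 1300*√15)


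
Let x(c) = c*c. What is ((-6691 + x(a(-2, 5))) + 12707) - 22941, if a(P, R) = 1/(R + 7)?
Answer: -2437199/144 ≈ -16925.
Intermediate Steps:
a(P, R) = 1/(7 + R)
x(c) = c**2
((-6691 + x(a(-2, 5))) + 12707) - 22941 = ((-6691 + (1/(7 + 5))**2) + 12707) - 22941 = ((-6691 + (1/12)**2) + 12707) - 22941 = ((-6691 + 1/144) + 12707) - 22941 = (-963503/144 + 12707) - 22941 = 866305/144 - 22941 = -2437199/144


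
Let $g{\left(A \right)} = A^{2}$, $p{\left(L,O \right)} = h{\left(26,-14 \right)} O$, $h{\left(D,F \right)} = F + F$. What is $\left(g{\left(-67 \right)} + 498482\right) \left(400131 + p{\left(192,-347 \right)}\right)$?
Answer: $206141155437$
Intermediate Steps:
$h{\left(D,F \right)} = 2 F$
$p{\left(L,O \right)} = - 28 O$ ($p{\left(L,O \right)} = 2 \left(-14\right) O = - 28 O$)
$\left(g{\left(-67 \right)} + 498482\right) \left(400131 + p{\left(192,-347 \right)}\right) = \left(\left(-67\right)^{2} + 498482\right) \left(400131 - -9716\right) = \left(4489 + 498482\right) \left(400131 + 9716\right) = 502971 \cdot 409847 = 206141155437$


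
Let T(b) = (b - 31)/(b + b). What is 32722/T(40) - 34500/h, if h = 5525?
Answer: 578512540/1989 ≈ 2.9086e+5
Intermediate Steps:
T(b) = (-31 + b)/(2*b) (T(b) = (-31 + b)/((2*b)) = (-31 + b)*(1/(2*b)) = (-31 + b)/(2*b))
32722/T(40) - 34500/h = 32722/(((½)*(-31 + 40)/40)) - 34500/5525 = 32722/(((½)*(1/40)*9)) - 34500*1/5525 = 32722/(9/80) - 1380/221 = 32722*(80/9) - 1380/221 = 2617760/9 - 1380/221 = 578512540/1989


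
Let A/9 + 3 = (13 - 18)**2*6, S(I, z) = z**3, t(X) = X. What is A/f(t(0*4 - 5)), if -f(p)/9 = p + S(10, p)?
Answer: 147/130 ≈ 1.1308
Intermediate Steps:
A = 1323 (A = -27 + 9*((13 - 18)**2*6) = -27 + 9*((-5)**2*6) = -27 + 9*(25*6) = -27 + 9*150 = -27 + 1350 = 1323)
f(p) = -9*p - 9*p**3 (f(p) = -9*(p + p**3) = -9*p - 9*p**3)
A/f(t(0*4 - 5)) = 1323/((9*(0*4 - 5)*(-1 - (0*4 - 5)**2))) = 1323/((9*(0 - 5)*(-1 - (0 - 5)**2))) = 1323/((9*(-5)*(-1 - 1*(-5)**2))) = 1323/((9*(-5)*(-1 - 1*25))) = 1323/((9*(-5)*(-1 - 25))) = 1323/((9*(-5)*(-26))) = 1323/1170 = 1323*(1/1170) = 147/130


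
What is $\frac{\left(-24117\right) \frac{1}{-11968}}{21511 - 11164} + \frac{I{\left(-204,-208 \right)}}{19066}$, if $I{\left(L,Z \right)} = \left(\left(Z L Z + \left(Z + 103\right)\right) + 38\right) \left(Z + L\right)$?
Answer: $\frac{75048519617429003}{393499665856} \approx 1.9072 \cdot 10^{5}$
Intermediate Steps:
$I{\left(L,Z \right)} = \left(L + Z\right) \left(141 + Z + L Z^{2}\right)$ ($I{\left(L,Z \right)} = \left(\left(L Z Z + \left(103 + Z\right)\right) + 38\right) \left(L + Z\right) = \left(\left(L Z^{2} + \left(103 + Z\right)\right) + 38\right) \left(L + Z\right) = \left(\left(103 + Z + L Z^{2}\right) + 38\right) \left(L + Z\right) = \left(141 + Z + L Z^{2}\right) \left(L + Z\right) = \left(L + Z\right) \left(141 + Z + L Z^{2}\right)$)
$\frac{\left(-24117\right) \frac{1}{-11968}}{21511 - 11164} + \frac{I{\left(-204,-208 \right)}}{19066} = \frac{\left(-24117\right) \frac{1}{-11968}}{21511 - 11164} + \frac{\left(-208\right)^{2} + 141 \left(-204\right) + 141 \left(-208\right) - -42432 - 204 \left(-208\right)^{3} + \left(-204\right)^{2} \left(-208\right)^{2}}{19066} = \frac{\left(-24117\right) \left(- \frac{1}{11968}\right)}{10347} + \left(43264 - 28764 - 29328 + 42432 - -1835778048 + 41616 \cdot 43264\right) \frac{1}{19066} = \frac{24117}{11968} \cdot \frac{1}{10347} + \left(43264 - 28764 - 29328 + 42432 + 1835778048 + 1800474624\right) \frac{1}{19066} = \frac{8039}{41277632} + 3636280276 \cdot \frac{1}{19066} = \frac{8039}{41277632} + \frac{1818140138}{9533} = \frac{75048519617429003}{393499665856}$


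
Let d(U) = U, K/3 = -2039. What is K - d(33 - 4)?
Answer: -6146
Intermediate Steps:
K = -6117 (K = 3*(-2039) = -6117)
K - d(33 - 4) = -6117 - (33 - 4) = -6117 - 1*29 = -6117 - 29 = -6146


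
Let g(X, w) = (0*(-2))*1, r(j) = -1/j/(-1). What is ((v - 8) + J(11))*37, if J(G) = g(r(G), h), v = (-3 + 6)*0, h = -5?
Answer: -296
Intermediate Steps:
v = 0 (v = 3*0 = 0)
r(j) = 1/j (r(j) = -1/j*(-1) = 1/j)
g(X, w) = 0 (g(X, w) = 0*1 = 0)
J(G) = 0
((v - 8) + J(11))*37 = ((0 - 8) + 0)*37 = (-8 + 0)*37 = -8*37 = -296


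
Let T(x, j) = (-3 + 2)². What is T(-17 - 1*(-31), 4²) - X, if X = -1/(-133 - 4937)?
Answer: 5069/5070 ≈ 0.99980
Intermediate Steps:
T(x, j) = 1 (T(x, j) = (-1)² = 1)
X = 1/5070 (X = -1/(-5070) = -1*(-1/5070) = 1/5070 ≈ 0.00019724)
T(-17 - 1*(-31), 4²) - X = 1 - 1*1/5070 = 1 - 1/5070 = 5069/5070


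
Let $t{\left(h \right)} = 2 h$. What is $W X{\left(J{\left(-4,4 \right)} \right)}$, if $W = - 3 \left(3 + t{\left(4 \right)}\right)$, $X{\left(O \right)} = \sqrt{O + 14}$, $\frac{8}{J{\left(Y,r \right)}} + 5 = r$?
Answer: $- 33 \sqrt{6} \approx -80.833$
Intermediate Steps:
$J{\left(Y,r \right)} = \frac{8}{-5 + r}$
$X{\left(O \right)} = \sqrt{14 + O}$
$W = -33$ ($W = - 3 \left(3 + 2 \cdot 4\right) = - 3 \left(3 + 8\right) = \left(-3\right) 11 = -33$)
$W X{\left(J{\left(-4,4 \right)} \right)} = - 33 \sqrt{14 + \frac{8}{-5 + 4}} = - 33 \sqrt{14 + \frac{8}{-1}} = - 33 \sqrt{14 + 8 \left(-1\right)} = - 33 \sqrt{14 - 8} = - 33 \sqrt{6}$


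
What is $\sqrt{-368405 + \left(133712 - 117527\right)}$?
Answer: $2 i \sqrt{88055} \approx 593.48 i$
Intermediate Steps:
$\sqrt{-368405 + \left(133712 - 117527\right)} = \sqrt{-368405 + 16185} = \sqrt{-352220} = 2 i \sqrt{88055}$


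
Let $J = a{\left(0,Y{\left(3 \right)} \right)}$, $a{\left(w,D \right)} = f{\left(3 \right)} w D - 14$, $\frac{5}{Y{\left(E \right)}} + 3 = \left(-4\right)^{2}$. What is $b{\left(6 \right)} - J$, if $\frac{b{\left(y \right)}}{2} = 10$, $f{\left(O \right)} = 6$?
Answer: $34$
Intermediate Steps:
$Y{\left(E \right)} = \frac{5}{13}$ ($Y{\left(E \right)} = \frac{5}{-3 + \left(-4\right)^{2}} = \frac{5}{-3 + 16} = \frac{5}{13}$)
$b{\left(y \right)} = 20$ ($b{\left(y \right)} = 2 \cdot 10 = 20$)
$a{\left(w,D \right)} = -14 + 6 D w$ ($a{\left(w,D \right)} = 6 w D - 14 = 6 D w - 14 = -14 + 6 D w$)
$J = -14$ ($J = -14 + 6 \cdot \frac{5}{13} \cdot 0 = -14 + 0 = -14$)
$b{\left(6 \right)} - J = 20 - -14 = 20 + 14 = 34$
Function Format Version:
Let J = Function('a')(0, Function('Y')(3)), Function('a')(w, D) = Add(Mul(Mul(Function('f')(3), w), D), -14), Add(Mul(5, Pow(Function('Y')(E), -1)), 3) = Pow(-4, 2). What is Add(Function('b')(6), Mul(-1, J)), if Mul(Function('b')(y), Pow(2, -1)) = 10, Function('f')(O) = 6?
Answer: 34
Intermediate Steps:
Function('Y')(E) = Rational(5, 13) (Function('Y')(E) = Mul(5, Pow(Add(-3, Pow(-4, 2)), -1)) = Mul(5, Pow(Add(-3, 16), -1)) = Mul(5, Pow(13, -1)) = Mul(5, Rational(1, 13)) = Rational(5, 13))
Function('b')(y) = 20 (Function('b')(y) = Mul(2, 10) = 20)
Function('a')(w, D) = Add(-14, Mul(6, D, w)) (Function('a')(w, D) = Add(Mul(Mul(6, w), D), -14) = Add(Mul(6, D, w), -14) = Add(-14, Mul(6, D, w)))
J = -14 (J = Add(-14, Mul(6, Rational(5, 13), 0)) = Add(-14, 0) = -14)
Add(Function('b')(6), Mul(-1, J)) = Add(20, Mul(-1, -14)) = Add(20, 14) = 34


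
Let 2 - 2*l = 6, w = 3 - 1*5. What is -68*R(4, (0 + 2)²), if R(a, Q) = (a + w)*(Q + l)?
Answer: -272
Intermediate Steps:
w = -2 (w = 3 - 5 = -2)
l = -2 (l = 1 - ½*6 = 1 - 3 = -2)
R(a, Q) = (-2 + Q)*(-2 + a) (R(a, Q) = (a - 2)*(Q - 2) = (-2 + a)*(-2 + Q) = (-2 + Q)*(-2 + a))
-68*R(4, (0 + 2)²) = -68*(4 - 2*(0 + 2)² - 2*4 + (0 + 2)²*4) = -68*(4 - 2*2² - 8 + 2²*4) = -68*(4 - 2*4 - 8 + 4*4) = -68*(4 - 8 - 8 + 16) = -68*4 = -272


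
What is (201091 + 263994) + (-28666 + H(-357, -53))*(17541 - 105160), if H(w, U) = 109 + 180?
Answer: 2486829448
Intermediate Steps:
H(w, U) = 289
(201091 + 263994) + (-28666 + H(-357, -53))*(17541 - 105160) = (201091 + 263994) + (-28666 + 289)*(17541 - 105160) = 465085 - 28377*(-87619) = 465085 + 2486364363 = 2486829448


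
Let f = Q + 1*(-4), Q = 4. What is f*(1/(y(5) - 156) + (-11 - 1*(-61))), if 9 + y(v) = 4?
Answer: 0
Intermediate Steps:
y(v) = -5 (y(v) = -9 + 4 = -5)
f = 0 (f = 4 + 1*(-4) = 4 - 4 = 0)
f*(1/(y(5) - 156) + (-11 - 1*(-61))) = 0*(1/(-5 - 156) + (-11 - 1*(-61))) = 0*(1/(-161) + (-11 + 61)) = 0*(-1/161 + 50) = 0*(8049/161) = 0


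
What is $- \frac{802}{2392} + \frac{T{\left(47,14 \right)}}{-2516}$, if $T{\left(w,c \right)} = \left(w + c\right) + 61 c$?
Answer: $- \frac{262907}{376142} \approx -0.69896$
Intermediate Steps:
$T{\left(w,c \right)} = w + 62 c$ ($T{\left(w,c \right)} = \left(c + w\right) + 61 c = w + 62 c$)
$- \frac{802}{2392} + \frac{T{\left(47,14 \right)}}{-2516} = - \frac{802}{2392} + \frac{47 + 62 \cdot 14}{-2516} = \left(-802\right) \frac{1}{2392} + \left(47 + 868\right) \left(- \frac{1}{2516}\right) = - \frac{401}{1196} + 915 \left(- \frac{1}{2516}\right) = - \frac{401}{1196} - \frac{915}{2516} = - \frac{262907}{376142}$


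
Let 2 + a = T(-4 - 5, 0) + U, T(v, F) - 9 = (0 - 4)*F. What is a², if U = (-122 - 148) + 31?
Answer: 53824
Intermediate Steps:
T(v, F) = 9 - 4*F (T(v, F) = 9 + (0 - 4)*F = 9 - 4*F)
U = -239 (U = -270 + 31 = -239)
a = -232 (a = -2 + ((9 - 4*0) - 239) = -2 + ((9 + 0) - 239) = -2 + (9 - 239) = -2 - 230 = -232)
a² = (-232)² = 53824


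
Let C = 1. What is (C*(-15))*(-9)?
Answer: 135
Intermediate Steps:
(C*(-15))*(-9) = (1*(-15))*(-9) = -15*(-9) = 135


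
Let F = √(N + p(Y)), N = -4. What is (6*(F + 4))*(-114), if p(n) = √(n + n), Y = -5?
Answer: -2736 - 684*√(-4 + I*√10) ≈ -3243.0 - 1458.9*I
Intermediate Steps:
p(n) = √2*√n (p(n) = √(2*n) = √2*√n)
F = √(-4 + I*√10) (F = √(-4 + √2*√(-5)) = √(-4 + √2*(I*√5)) = √(-4 + I*√10) ≈ 0.74129 + 2.133*I)
(6*(F + 4))*(-114) = (6*(√(-4 + I*√10) + 4))*(-114) = (6*(4 + √(-4 + I*√10)))*(-114) = (24 + 6*√(-4 + I*√10))*(-114) = -2736 - 684*√(-4 + I*√10)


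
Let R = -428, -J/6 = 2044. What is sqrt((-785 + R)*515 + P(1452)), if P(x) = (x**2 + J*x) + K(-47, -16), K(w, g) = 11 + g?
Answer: 2*I*sqrt(4080931) ≈ 4040.3*I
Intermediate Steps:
J = -12264 (J = -6*2044 = -12264)
P(x) = -5 + x**2 - 12264*x (P(x) = (x**2 - 12264*x) + (11 - 16) = (x**2 - 12264*x) - 5 = -5 + x**2 - 12264*x)
sqrt((-785 + R)*515 + P(1452)) = sqrt((-785 - 428)*515 + (-5 + 1452**2 - 12264*1452)) = sqrt(-1213*515 + (-5 + 2108304 - 17807328)) = sqrt(-624695 - 15699029) = sqrt(-16323724) = 2*I*sqrt(4080931)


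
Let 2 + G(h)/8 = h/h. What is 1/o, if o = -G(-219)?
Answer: ⅛ ≈ 0.12500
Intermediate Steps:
G(h) = -8 (G(h) = -16 + 8*(h/h) = -16 + 8*1 = -16 + 8 = -8)
o = 8 (o = -1*(-8) = 8)
1/o = 1/8 = ⅛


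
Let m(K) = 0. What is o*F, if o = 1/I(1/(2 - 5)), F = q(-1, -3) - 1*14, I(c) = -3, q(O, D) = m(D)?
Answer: 14/3 ≈ 4.6667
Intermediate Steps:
q(O, D) = 0
F = -14 (F = 0 - 1*14 = 0 - 14 = -14)
o = -1/3 (o = 1/(-3) = -1/3 ≈ -0.33333)
o*F = -1/3*(-14) = 14/3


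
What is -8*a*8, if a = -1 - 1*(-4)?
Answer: -192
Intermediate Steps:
a = 3 (a = -1 + 4 = 3)
-8*a*8 = -8*3*8 = -24*8 = -192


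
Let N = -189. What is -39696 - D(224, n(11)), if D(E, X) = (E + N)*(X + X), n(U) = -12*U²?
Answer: 61944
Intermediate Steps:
D(E, X) = 2*X*(-189 + E) (D(E, X) = (E - 189)*(X + X) = (-189 + E)*(2*X) = 2*X*(-189 + E))
-39696 - D(224, n(11)) = -39696 - 2*(-12*11²)*(-189 + 224) = -39696 - 2*(-12*121)*35 = -39696 - 2*(-1452)*35 = -39696 - 1*(-101640) = -39696 + 101640 = 61944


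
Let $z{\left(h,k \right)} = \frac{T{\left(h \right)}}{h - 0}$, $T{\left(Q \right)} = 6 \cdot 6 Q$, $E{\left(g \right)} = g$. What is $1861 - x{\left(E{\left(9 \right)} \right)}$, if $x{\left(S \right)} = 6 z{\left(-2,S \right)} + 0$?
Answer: $1645$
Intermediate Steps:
$T{\left(Q \right)} = 36 Q$
$z{\left(h,k \right)} = 36$ ($z{\left(h,k \right)} = \frac{36 h}{h - 0} = \frac{36 h}{h + 0} = \frac{36 h}{h} = 36$)
$x{\left(S \right)} = 216$ ($x{\left(S \right)} = 6 \cdot 36 + 0 = 216 + 0 = 216$)
$1861 - x{\left(E{\left(9 \right)} \right)} = 1861 - 216 = 1645$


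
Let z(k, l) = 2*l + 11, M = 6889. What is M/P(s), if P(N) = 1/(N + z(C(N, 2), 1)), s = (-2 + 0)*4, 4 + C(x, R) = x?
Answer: 34445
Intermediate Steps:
C(x, R) = -4 + x
z(k, l) = 11 + 2*l
s = -8 (s = -2*4 = -8)
P(N) = 1/(13 + N) (P(N) = 1/(N + (11 + 2*1)) = 1/(N + (11 + 2)) = 1/(N + 13) = 1/(13 + N))
M/P(s) = 6889/(1/(13 - 8)) = 6889/(1/5) = 6889/(⅕) = 6889*5 = 34445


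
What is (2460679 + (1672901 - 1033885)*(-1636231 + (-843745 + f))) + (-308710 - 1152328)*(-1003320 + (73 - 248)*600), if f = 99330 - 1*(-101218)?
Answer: 162709133991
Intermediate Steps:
f = 200548 (f = 99330 + 101218 = 200548)
(2460679 + (1672901 - 1033885)*(-1636231 + (-843745 + f))) + (-308710 - 1152328)*(-1003320 + (73 - 248)*600) = (2460679 + (1672901 - 1033885)*(-1636231 + (-843745 + 200548))) + (-308710 - 1152328)*(-1003320 + (73 - 248)*600) = (2460679 + 639016*(-1636231 - 643197)) - 1461038*(-1003320 - 175*600) = (2460679 + 639016*(-2279428)) - 1461038*(-1003320 - 105000) = (2460679 - 1456590962848) - 1461038*(-1108320) = -1456588502169 + 1619297636160 = 162709133991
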